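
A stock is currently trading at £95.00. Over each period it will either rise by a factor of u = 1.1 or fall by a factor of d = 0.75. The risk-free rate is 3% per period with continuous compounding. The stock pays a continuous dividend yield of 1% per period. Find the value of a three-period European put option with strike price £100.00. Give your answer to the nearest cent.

£10.32

Per-period risk-free factor R = e^0.03 = 1.0305; dividend-adjusted growth = e^(0.03−0.01) = 1.0202.
Risk-neutral probability p = (1.0202 − 0.75)/(1.1 − 0.75) = 0.2702/0.3500 = 0.7720
Terminal stock prices: S_uuu = 126.4, S_uud = 86.21, S_udd = 58.78, S_ddd = 40.08
Terminal payoffs (K − S): max(-26.45, 0) = 0, max(13.79, 0) = 13.79, max(41.22, 0) = 41.22, max(59.92, 0) = 59.92
Node uu (S = 115): V_uu = e^(−0.03)·[0.7720·0.0000 + 0.2280·13.7875] = 3.0506
Node ud (S = 78.38): V_ud = e^(−0.03)·[0.7720·13.7875 + 0.2280·41.2187] = 19.4494
Node dd (S = 53.44): V_dd = e^(−0.03)·[0.7720·41.2187 + 0.2280·59.9219] = 44.1388
Node u (S = 104.5): V_u = e^(−0.03)·[0.7720·3.0506 + 0.2280·19.4494] = 6.5888
Node d (S = 71.25): V_d = e^(−0.03)·[0.7720·19.4494 + 0.2280·44.1388] = 24.3373
Node 0 (S = 95): V_0 = e^(−0.03)·[0.7720·6.5888 + 0.2280·24.3373] = 10.3211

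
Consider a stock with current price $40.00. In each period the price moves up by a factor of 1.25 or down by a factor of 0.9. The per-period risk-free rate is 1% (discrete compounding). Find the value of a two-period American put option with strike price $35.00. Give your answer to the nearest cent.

$1.20

Risk-neutral probability p = (1 + 0.01 − 0.9)/(1.25 − 0.9) = 0.1100/0.3500 = 0.3143
Terminal stock prices: S_uu = 62.5, S_ud = 45, S_dd = 32.4
Terminal payoffs (K − S): max(-27.5, 0) = 0, max(-10, 0) = 0, max(2.6, 0) = 2.6
Node u (S = 50): continuation = 1/1.01·[0.3143·0.0000 + 0.6857·0.0000] = 0.0000; exercise value = 0.0000 ≤ continuation, so V_u = 0.0000
Node d (S = 36): continuation = 1/1.01·[0.3143·0.0000 + 0.6857·2.6000] = 1.7652; exercise value = 0.0000 ≤ continuation, so V_d = 1.7652
Node 0 (S = 40): continuation = 1/1.01·[0.3143·0.0000 + 0.6857·1.7652] = 1.1984; exercise value = 0.0000 ≤ continuation, so V_0 = 1.1984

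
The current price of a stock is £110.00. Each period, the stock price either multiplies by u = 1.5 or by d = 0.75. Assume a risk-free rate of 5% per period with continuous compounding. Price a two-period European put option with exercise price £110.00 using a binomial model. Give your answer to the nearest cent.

£15.59

Risk-neutral probability p = (e^0.05 − 0.75)/(1.5 − 0.75) = 0.3013/0.7500 = 0.4017
Terminal stock prices: S_uu = 247.5, S_ud = 123.8, S_dd = 61.88
Terminal payoffs (K − S): max(-137.5, 0) = 0, max(-13.75, 0) = 0, max(48.12, 0) = 48.12
Node u (S = 165): V_u = e^(−0.05)·[0.4017·0.0000 + 0.5983·0.0000] = 0.0000
Node d (S = 82.5): V_d = e^(−0.05)·[0.4017·0.0000 + 0.5983·48.1250] = 27.3892
Node 0 (S = 110): V_0 = e^(−0.05)·[0.4017·0.0000 + 0.5983·27.3892] = 15.5879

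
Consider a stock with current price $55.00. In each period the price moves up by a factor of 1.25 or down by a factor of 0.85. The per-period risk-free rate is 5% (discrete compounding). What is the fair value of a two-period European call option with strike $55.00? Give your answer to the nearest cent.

$8.57

Risk-neutral probability p = (1 + 0.05 − 0.85)/(1.25 − 0.85) = 0.2000/0.4000 = 0.5000
Terminal stock prices: S_uu = 85.94, S_ud = 58.44, S_dd = 39.74
Terminal payoffs (S − K): max(30.94, 0) = 30.94, max(3.438, 0) = 3.438, max(-15.26, 0) = 0
Node u (S = 68.75): V_u = 1/1.05·[0.5000·30.9375 + 0.5000·3.4375] = 16.3690
Node d (S = 46.75): V_d = 1/1.05·[0.5000·3.4375 + 0.5000·0.0000] = 1.6369
Node 0 (S = 55): V_0 = 1/1.05·[0.5000·16.3690 + 0.5000·1.6369] = 8.5743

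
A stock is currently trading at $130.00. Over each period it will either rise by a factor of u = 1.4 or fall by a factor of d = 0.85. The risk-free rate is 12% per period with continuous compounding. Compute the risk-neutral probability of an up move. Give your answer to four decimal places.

p = 0.5045

Risk-neutral probability p = (e^0.12 − 0.85)/(1.4 − 0.85) = 0.2775/0.5500 = 0.5045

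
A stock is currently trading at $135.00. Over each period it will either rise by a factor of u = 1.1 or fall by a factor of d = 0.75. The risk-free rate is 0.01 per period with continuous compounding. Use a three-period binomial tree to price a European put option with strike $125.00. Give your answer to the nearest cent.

$8.07

Risk-neutral probability p = (e^0.01 − 0.75)/(1.1 − 0.75) = 0.2601/0.3500 = 0.7430
Terminal stock prices: S_uuu = 179.7, S_uud = 122.5, S_udd = 83.53, S_ddd = 56.95
Terminal payoffs (K − S): max(-54.69, 0) = 0, max(2.487, 0) = 2.487, max(41.47, 0) = 41.47, max(68.05, 0) = 68.05
Node uu (S = 163.4): V_uu = e^(−0.01)·[0.7430·0.0000 + 0.2570·2.4875] = 0.6329
Node ud (S = 111.4): V_ud = e^(−0.01)·[0.7430·2.4875 + 0.2570·41.4688] = 12.3812
Node dd (S = 75.94): V_dd = e^(−0.01)·[0.7430·41.4688 + 0.2570·68.0469] = 47.8187
Node u (S = 148.5): V_u = e^(−0.01)·[0.7430·0.6329 + 0.2570·12.3812] = 3.6159
Node d (S = 101.2): V_d = e^(−0.01)·[0.7430·12.3812 + 0.2570·47.8187] = 21.2748
Node 0 (S = 135): V_0 = e^(−0.01)·[0.7430·3.6159 + 0.2570·21.2748] = 8.0731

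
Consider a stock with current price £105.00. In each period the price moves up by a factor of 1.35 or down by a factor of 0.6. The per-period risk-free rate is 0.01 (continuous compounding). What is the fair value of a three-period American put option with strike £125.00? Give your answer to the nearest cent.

£38.87

Risk-neutral probability p = (e^0.01 − 0.6)/(1.35 − 0.6) = 0.4101/0.7500 = 0.5467
Terminal stock prices: S_uuu = 258.3, S_uud = 114.8, S_udd = 51.03, S_ddd = 22.68
Terminal payoffs (K − S): max(-133.3, 0) = 0, max(10.18, 0) = 10.18, max(73.97, 0) = 73.97, max(102.3, 0) = 102.3
Node uu (S = 191.4): continuation = e^(−0.01)·[0.5467·0.0000 + 0.4533·10.1825] = 4.5695; exercise value = 0.0000 ≤ continuation, so V_uu = 4.5695
Node ud (S = 85.05): continuation = e^(−0.01)·[0.5467·10.1825 + 0.4533·73.9700] = 38.7062; exercise value = 39.9500 > continuation, so V_ud = 39.9500 (exercise)
Node dd (S = 37.8): continuation = e^(−0.01)·[0.5467·73.9700 + 0.4533·102.3200] = 85.9562; exercise value = 87.2000 > continuation, so V_dd = 87.2000 (exercise)
Node u (S = 141.8): continuation = e^(−0.01)·[0.5467·4.5695 + 0.4533·39.9500] = 20.4012; exercise value = 0.0000 ≤ continuation, so V_u = 20.4012
Node d (S = 63): continuation = e^(−0.01)·[0.5467·39.9500 + 0.4533·87.2000] = 60.7562; exercise value = 62.0000 > continuation, so V_d = 62.0000 (exercise)
Node 0 (S = 105): continuation = e^(−0.01)·[0.5467·20.4012 + 0.4533·62.0000] = 38.8660; exercise value = 20.0000 ≤ continuation, so V_0 = 38.8660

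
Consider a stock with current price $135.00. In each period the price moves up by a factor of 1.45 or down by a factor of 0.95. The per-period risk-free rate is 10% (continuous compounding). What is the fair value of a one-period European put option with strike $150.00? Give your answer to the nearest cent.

$13.57

Risk-neutral probability p = (e^0.1 − 0.95)/(1.45 − 0.95) = 0.1552/0.5000 = 0.3103
Terminal stock prices: S_u = 195.8, S_d = 128.2
Terminal payoffs (K − S): max(-45.75, 0) = 0, max(21.75, 0) = 21.75
Node 0 (S = 135): V_0 = e^(−0.1)·[0.3103·0.0000 + 0.6897·21.7500] = 13.5726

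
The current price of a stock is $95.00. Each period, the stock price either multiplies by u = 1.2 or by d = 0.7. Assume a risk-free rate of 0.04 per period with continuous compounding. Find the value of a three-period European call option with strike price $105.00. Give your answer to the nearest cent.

$16.62

Risk-neutral probability p = (e^0.04 − 0.7)/(1.2 − 0.7) = 0.3408/0.5000 = 0.6816
Terminal stock prices: S_uuu = 164.2, S_uud = 95.76, S_udd = 55.86, S_ddd = 32.58
Terminal payoffs (S − K): max(59.16, 0) = 59.16, max(-9.24, 0) = 0, max(-49.14, 0) = 0, max(-72.42, 0) = 0
Node uu (S = 136.8): V_uu = e^(−0.04)·[0.6816·59.1600 + 0.3184·0.0000] = 38.7436
Node ud (S = 79.8): V_ud = e^(−0.04)·[0.6816·0.0000 + 0.3184·0.0000] = 0.0000
Node dd (S = 46.55): V_dd = e^(−0.04)·[0.6816·0.0000 + 0.3184·0.0000] = 0.0000
Node u (S = 114): V_u = e^(−0.04)·[0.6816·38.7436 + 0.3184·0.0000] = 25.3730
Node d (S = 66.5): V_d = e^(−0.04)·[0.6816·0.0000 + 0.3184·0.0000] = 0.0000
Node 0 (S = 95): V_0 = e^(−0.04)·[0.6816·25.3730 + 0.3184·0.0000] = 16.6166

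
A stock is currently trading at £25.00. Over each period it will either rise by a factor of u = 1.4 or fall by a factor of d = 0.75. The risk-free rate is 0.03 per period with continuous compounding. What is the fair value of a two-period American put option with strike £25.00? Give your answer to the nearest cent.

Risk-neutral probability p = (e^0.03 − 0.75)/(1.4 − 0.75) = 0.2805/0.6500 = 0.4315
Terminal stock prices: S_uu = 49, S_ud = 26.25, S_dd = 14.06
Terminal payoffs (K − S): max(-24, 0) = 0, max(-1.25, 0) = 0, max(10.94, 0) = 10.94
Node u (S = 35): continuation = e^(−0.03)·[0.4315·0.0000 + 0.5685·0.0000] = 0.0000; exercise value = 0.0000 ≤ continuation, so V_u = 0.0000
Node d (S = 18.75): continuation = e^(−0.03)·[0.4315·0.0000 + 0.5685·10.9375] = 6.0345; exercise value = 6.2500 > continuation, so V_d = 6.2500 (exercise)
Node 0 (S = 25): continuation = e^(−0.03)·[0.4315·0.0000 + 0.5685·6.2500] = 3.4483; exercise value = 0.0000 ≤ continuation, so V_0 = 3.4483

£3.45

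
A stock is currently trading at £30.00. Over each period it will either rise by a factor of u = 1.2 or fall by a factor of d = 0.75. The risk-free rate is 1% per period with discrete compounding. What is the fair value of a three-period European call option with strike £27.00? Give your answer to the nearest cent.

Risk-neutral probability p = (1 + 0.01 − 0.75)/(1.2 − 0.75) = 0.2600/0.4500 = 0.5778
Terminal stock prices: S_uuu = 51.84, S_uud = 32.4, S_udd = 20.25, S_ddd = 12.66
Terminal payoffs (S − K): max(24.84, 0) = 24.84, max(5.4, 0) = 5.4, max(-6.75, 0) = 0, max(-14.34, 0) = 0
Node uu (S = 43.2): V_uu = 1/1.01·[0.5778·24.8400 + 0.4222·5.4000] = 16.4673
Node ud (S = 27): V_ud = 1/1.01·[0.5778·5.4000 + 0.4222·0.0000] = 3.0891
Node dd (S = 16.88): V_dd = 1/1.01·[0.5778·0.0000 + 0.4222·0.0000] = 0.0000
Node u (S = 36): V_u = 1/1.01·[0.5778·16.4673 + 0.4222·3.0891] = 10.7116
Node d (S = 22.5): V_d = 1/1.01·[0.5778·3.0891 + 0.4222·0.0000] = 1.7671
Node 0 (S = 30): V_0 = 1/1.01·[0.5778·10.7116 + 0.4222·1.7671] = 6.8664

£6.87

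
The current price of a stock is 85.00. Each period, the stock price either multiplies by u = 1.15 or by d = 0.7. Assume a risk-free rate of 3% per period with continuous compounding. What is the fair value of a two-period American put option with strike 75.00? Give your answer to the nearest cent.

Risk-neutral probability p = (e^0.03 − 0.7)/(1.15 − 0.7) = 0.3305/0.4500 = 0.7343
Terminal stock prices: S_uu = 112.4, S_ud = 68.42, S_dd = 41.65
Terminal payoffs (K − S): max(-37.41, 0) = 0, max(6.575, 0) = 6.575, max(33.35, 0) = 33.35
Node u (S = 97.75): continuation = e^(−0.03)·[0.7343·0.0000 + 0.2657·6.5750] = 1.6951; exercise value = 0.0000 ≤ continuation, so V_u = 1.6951
Node d (S = 59.5): continuation = e^(−0.03)·[0.7343·6.5750 + 0.2657·33.3500] = 13.2834; exercise value = 15.5000 > continuation, so V_d = 15.5000 (exercise)
Node 0 (S = 85): continuation = e^(−0.03)·[0.7343·1.6951 + 0.2657·15.5000] = 5.2040; exercise value = 0.0000 ≤ continuation, so V_0 = 5.2040

5.20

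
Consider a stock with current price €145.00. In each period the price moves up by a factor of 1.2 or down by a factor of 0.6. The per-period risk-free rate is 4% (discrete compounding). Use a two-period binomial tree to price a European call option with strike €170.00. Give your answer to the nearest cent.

Risk-neutral probability p = (1 + 0.04 − 0.6)/(1.2 − 0.6) = 0.4400/0.6000 = 0.7333
Terminal stock prices: S_uu = 208.8, S_ud = 104.4, S_dd = 52.2
Terminal payoffs (S − K): max(38.8, 0) = 38.8, max(-65.6, 0) = 0, max(-117.8, 0) = 0
Node u (S = 174): V_u = 1/1.04·[0.7333·38.8000 + 0.2667·0.0000] = 27.3590
Node d (S = 87): V_d = 1/1.04·[0.7333·0.0000 + 0.2667·0.0000] = 0.0000
Node 0 (S = 145): V_0 = 1/1.04·[0.7333·27.3590 + 0.2667·0.0000] = 19.2916

€19.29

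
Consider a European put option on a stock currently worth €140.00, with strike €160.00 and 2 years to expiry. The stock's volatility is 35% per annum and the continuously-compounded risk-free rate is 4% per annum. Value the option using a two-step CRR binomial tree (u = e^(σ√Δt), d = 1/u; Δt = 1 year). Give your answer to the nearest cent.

CRR parameters: u = e^(σ√Δt) = e^(0.35·√1) = 1.4191, d = 1/u = 0.7047
Per-period rate: rΔt = 0.04·1 = 0.04, so R = e^0.04 = 1.0408
Risk-neutral probability p = (e^0.04 − 0.7047)/(1.4191 − 0.7047) = 0.3361/0.7144 = 0.4705
Terminal stock prices: S_uu = 281.9, S_ud = 140, S_dd = 69.52
Terminal payoffs (K − S): max(-121.9, 0) = 0, max(20, 0) = 20, max(90.48, 0) = 90.48
Node u (S = 198.7): V_u = e^(−0.04)·[0.4705·0.0000 + 0.5295·20.0000] = 10.1746
Node d (S = 98.66): V_d = e^(−0.04)·[0.4705·20.0000 + 0.5295·90.4781] = 55.0700
Node 0 (S = 140): V_0 = e^(−0.04)·[0.4705·10.1746 + 0.5295·55.0700] = 32.6152

€32.62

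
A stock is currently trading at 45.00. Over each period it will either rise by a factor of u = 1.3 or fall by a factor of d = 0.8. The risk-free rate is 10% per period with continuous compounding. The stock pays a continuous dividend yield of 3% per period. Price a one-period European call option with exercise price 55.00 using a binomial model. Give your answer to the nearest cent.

Per-period risk-free factor R = e^0.1 = 1.1052; dividend-adjusted growth = e^(0.1−0.03) = 1.0725.
Risk-neutral probability p = (1.0725 − 0.8)/(1.3 − 0.8) = 0.2725/0.5000 = 0.5450
Terminal stock prices: S_u = 58.5, S_d = 36
Terminal payoffs (S − K): max(3.5, 0) = 3.5, max(-19, 0) = 0
Node 0 (S = 45): V_0 = e^(−0.1)·[0.5450·3.5000 + 0.4550·0.0000] = 1.7260

1.73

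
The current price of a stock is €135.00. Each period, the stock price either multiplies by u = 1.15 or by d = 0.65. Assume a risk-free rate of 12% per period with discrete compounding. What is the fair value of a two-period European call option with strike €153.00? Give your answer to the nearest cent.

Risk-neutral probability p = (1 + 0.12 − 0.65)/(1.15 − 0.65) = 0.4700/0.5000 = 0.9400
Terminal stock prices: S_uu = 178.5, S_ud = 100.9, S_dd = 57.04
Terminal payoffs (S − K): max(25.54, 0) = 25.54, max(-52.09, 0) = 0, max(-95.96, 0) = 0
Node u (S = 155.2): V_u = 1/1.12·[0.9400·25.5375 + 0.0600·0.0000] = 21.4333
Node d (S = 87.75): V_d = 1/1.12·[0.9400·0.0000 + 0.0600·0.0000] = 0.0000
Node 0 (S = 135): V_0 = 1/1.12·[0.9400·21.4333 + 0.0600·0.0000] = 17.9886

€17.99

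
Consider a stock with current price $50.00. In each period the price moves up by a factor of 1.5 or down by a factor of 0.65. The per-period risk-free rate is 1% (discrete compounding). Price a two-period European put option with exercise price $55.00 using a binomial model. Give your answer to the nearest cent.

$14.03

Risk-neutral probability p = (1 + 0.01 − 0.65)/(1.5 − 0.65) = 0.3600/0.8500 = 0.4235
Terminal stock prices: S_uu = 112.5, S_ud = 48.75, S_dd = 21.13
Terminal payoffs (K − S): max(-57.5, 0) = 0, max(6.25, 0) = 6.25, max(33.88, 0) = 33.88
Node u (S = 75): V_u = 1/1.01·[0.4235·0.0000 + 0.5765·6.2500] = 3.5673
Node d (S = 32.5): V_d = 1/1.01·[0.4235·6.2500 + 0.5765·33.8750] = 21.9554
Node 0 (S = 50): V_0 = 1/1.01·[0.4235·3.5673 + 0.5765·21.9554] = 14.0272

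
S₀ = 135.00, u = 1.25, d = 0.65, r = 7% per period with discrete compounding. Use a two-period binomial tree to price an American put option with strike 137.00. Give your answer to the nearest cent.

18.82

Risk-neutral probability p = (1 + 0.07 − 0.65)/(1.25 − 0.65) = 0.4200/0.6000 = 0.7000
Terminal stock prices: S_uu = 210.9, S_ud = 109.7, S_dd = 57.04
Terminal payoffs (K − S): max(-73.94, 0) = 0, max(27.31, 0) = 27.31, max(79.96, 0) = 79.96
Node u (S = 168.8): continuation = 1/1.07·[0.7000·0.0000 + 0.3000·27.3125] = 7.6577; exercise value = 0.0000 ≤ continuation, so V_u = 7.6577
Node d (S = 87.75): continuation = 1/1.07·[0.7000·27.3125 + 0.3000·79.9625] = 40.2874; exercise value = 49.2500 > continuation, so V_d = 49.2500 (exercise)
Node 0 (S = 135): continuation = 1/1.07·[0.7000·7.6577 + 0.3000·49.2500] = 18.8181; exercise value = 2.0000 ≤ continuation, so V_0 = 18.8181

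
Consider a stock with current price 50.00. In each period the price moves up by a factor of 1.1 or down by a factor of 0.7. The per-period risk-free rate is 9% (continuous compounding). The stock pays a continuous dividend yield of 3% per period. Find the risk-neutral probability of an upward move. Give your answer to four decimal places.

p = 0.9046

Per-period risk-free factor R = e^0.09 = 1.0942; dividend-adjusted growth = e^(0.09−0.03) = 1.0618.
Risk-neutral probability p = (1.0618 − 0.7)/(1.1 − 0.7) = 0.3618/0.4000 = 0.9046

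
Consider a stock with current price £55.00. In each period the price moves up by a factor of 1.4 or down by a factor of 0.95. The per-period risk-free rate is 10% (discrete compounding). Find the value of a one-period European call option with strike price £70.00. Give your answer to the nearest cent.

Risk-neutral probability p = (1 + 0.1 − 0.95)/(1.4 − 0.95) = 0.1500/0.4500 = 0.3333
Terminal stock prices: S_u = 77, S_d = 52.25
Terminal payoffs (S − K): max(7, 0) = 7, max(-17.75, 0) = 0
Node 0 (S = 55): V_0 = 1/1.1·[0.3333·7.0000 + 0.6667·0.0000] = 2.1212

£2.12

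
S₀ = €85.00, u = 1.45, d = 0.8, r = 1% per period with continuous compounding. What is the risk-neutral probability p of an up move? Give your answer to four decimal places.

Risk-neutral probability p = (e^0.01 − 0.8)/(1.45 − 0.8) = 0.2101/0.6500 = 0.3232

p = 0.3232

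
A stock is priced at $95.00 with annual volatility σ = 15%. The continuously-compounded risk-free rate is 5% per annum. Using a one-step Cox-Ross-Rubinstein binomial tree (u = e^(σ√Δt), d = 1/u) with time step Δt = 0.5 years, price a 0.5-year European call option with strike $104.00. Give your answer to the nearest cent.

$0.94

CRR parameters: u = e^(σ√Δt) = e^(0.15·√0.5) = 1.1119, d = 1/u = 0.8994
Per-period rate: rΔt = 0.05·0.5 = 0.025, so R = e^0.025 = 1.0253
Risk-neutral probability p = (e^0.025 − 0.8994)/(1.1119 − 0.8994) = 0.1259/0.2125 = 0.5926
Terminal stock prices: S_u = 105.6, S_d = 85.44
Terminal payoffs (S − K): max(1.63, 0) = 1.63, max(-18.56, 0) = 0
Node 0 (S = 95): V_0 = e^(−0.025)·[0.5926·1.6301 + 0.4074·0.0000] = 0.9422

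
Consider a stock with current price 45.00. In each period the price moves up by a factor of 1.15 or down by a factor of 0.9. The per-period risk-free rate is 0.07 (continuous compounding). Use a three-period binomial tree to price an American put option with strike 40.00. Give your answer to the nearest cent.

Risk-neutral probability p = (e^0.07 − 0.9)/(1.15 − 0.9) = 0.1725/0.2500 = 0.6900
Terminal stock prices: S_uuu = 68.44, S_uud = 53.56, S_udd = 41.92, S_ddd = 32.81
Terminal payoffs (K − S): max(-28.44, 0) = 0, max(-13.56, 0) = 0, max(-1.917, 0) = 0, max(7.195, 0) = 7.195
Node uu (S = 59.51): continuation = e^(−0.07)·[0.6900·0.0000 + 0.3100·0.0000] = 0.0000; exercise value = 0.0000 ≤ continuation, so V_uu = 0.0000
Node ud (S = 46.57): continuation = e^(−0.07)·[0.6900·0.0000 + 0.3100·0.0000] = 0.0000; exercise value = 0.0000 ≤ continuation, so V_ud = 0.0000
Node dd (S = 36.45): continuation = e^(−0.07)·[0.6900·0.0000 + 0.3100·7.1950] = 2.0794; exercise value = 3.5500 > continuation, so V_dd = 3.5500 (exercise)
Node u (S = 51.75): continuation = e^(−0.07)·[0.6900·0.0000 + 0.3100·0.0000] = 0.0000; exercise value = 0.0000 ≤ continuation, so V_u = 0.0000
Node d (S = 40.5): continuation = e^(−0.07)·[0.6900·0.0000 + 0.3100·3.5500] = 1.0260; exercise value = 0.0000 ≤ continuation, so V_d = 1.0260
Node 0 (S = 45): continuation = e^(−0.07)·[0.6900·0.0000 + 0.3100·1.0260] = 0.2965; exercise value = 0.0000 ≤ continuation, so V_0 = 0.2965

0.30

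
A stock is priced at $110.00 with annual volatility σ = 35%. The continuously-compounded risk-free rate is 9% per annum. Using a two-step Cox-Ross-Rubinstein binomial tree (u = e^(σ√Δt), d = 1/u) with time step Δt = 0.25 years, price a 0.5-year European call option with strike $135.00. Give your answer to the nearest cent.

$5.48

CRR parameters: u = e^(σ√Δt) = e^(0.35·√0.25) = 1.1912, d = 1/u = 0.8395
Per-period rate: rΔt = 0.09·0.25 = 0.0225, so R = e^0.0225 = 1.0228
Risk-neutral probability p = (e^0.0225 − 0.8395)/(1.1912 − 0.8395) = 0.1833/0.3518 = 0.5210
Terminal stock prices: S_uu = 156.1, S_ud = 110, S_dd = 77.52
Terminal payoffs (S − K): max(21.1, 0) = 21.1, max(-25, 0) = 0, max(-57.48, 0) = 0
Node u (S = 131): V_u = e^(−0.0225)·[0.5210·21.0974 + 0.4790·0.0000] = 10.7481
Node d (S = 92.34): V_d = e^(−0.0225)·[0.5210·0.0000 + 0.4790·0.0000] = 0.0000
Node 0 (S = 110): V_0 = e^(−0.0225)·[0.5210·10.7481 + 0.4790·0.0000] = 5.4757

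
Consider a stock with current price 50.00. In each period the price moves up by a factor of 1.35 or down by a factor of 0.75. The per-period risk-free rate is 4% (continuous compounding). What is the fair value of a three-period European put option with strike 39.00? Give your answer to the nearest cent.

2.53

Risk-neutral probability p = (e^0.04 − 0.75)/(1.35 − 0.75) = 0.2908/0.6000 = 0.4847
Terminal stock prices: S_uuu = 123, S_uud = 68.34, S_udd = 37.97, S_ddd = 21.09
Terminal payoffs (K − S): max(-84.02, 0) = 0, max(-29.34, 0) = 0, max(1.031, 0) = 1.031, max(17.91, 0) = 17.91
Node uu (S = 91.13): V_uu = e^(−0.04)·[0.4847·0.0000 + 0.5153·0.0000] = 0.0000
Node ud (S = 50.62): V_ud = e^(−0.04)·[0.4847·0.0000 + 0.5153·1.0312] = 0.5106
Node dd (S = 28.12): V_dd = e^(−0.04)·[0.4847·1.0312 + 0.5153·17.9062] = 9.3458
Node u (S = 67.5): V_u = e^(−0.04)·[0.4847·0.0000 + 0.5153·0.5106] = 0.2528
Node d (S = 37.5): V_d = e^(−0.04)·[0.4847·0.5106 + 0.5153·9.3458] = 4.8650
Node 0 (S = 50): V_0 = e^(−0.04)·[0.4847·0.2528 + 0.5153·4.8650] = 2.5264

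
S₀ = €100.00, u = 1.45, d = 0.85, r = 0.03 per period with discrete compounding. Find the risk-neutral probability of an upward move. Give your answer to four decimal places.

Risk-neutral probability p = (1 + 0.03 − 0.85)/(1.45 − 0.85) = 0.1800/0.6000 = 0.3000

p = 0.3000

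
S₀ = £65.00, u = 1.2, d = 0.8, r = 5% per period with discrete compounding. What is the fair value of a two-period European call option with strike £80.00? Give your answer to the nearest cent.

£4.82

Risk-neutral probability p = (1 + 0.05 − 0.8)/(1.2 − 0.8) = 0.2500/0.4000 = 0.6250
Terminal stock prices: S_uu = 93.6, S_ud = 62.4, S_dd = 41.6
Terminal payoffs (S − K): max(13.6, 0) = 13.6, max(-17.6, 0) = 0, max(-38.4, 0) = 0
Node u (S = 78): V_u = 1/1.05·[0.6250·13.6000 + 0.3750·0.0000] = 8.0952
Node d (S = 52): V_d = 1/1.05·[0.6250·0.0000 + 0.3750·0.0000] = 0.0000
Node 0 (S = 65): V_0 = 1/1.05·[0.6250·8.0952 + 0.3750·0.0000] = 4.8186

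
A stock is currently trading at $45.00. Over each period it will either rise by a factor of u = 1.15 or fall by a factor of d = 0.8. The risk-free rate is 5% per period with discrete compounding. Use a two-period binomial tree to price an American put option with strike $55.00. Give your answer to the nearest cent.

$10.00

Risk-neutral probability p = (1 + 0.05 − 0.8)/(1.15 − 0.8) = 0.2500/0.3500 = 0.7143
Terminal stock prices: S_uu = 59.51, S_ud = 41.4, S_dd = 28.8
Terminal payoffs (K − S): max(-4.512, 0) = 0, max(13.6, 0) = 13.6, max(26.2, 0) = 26.2
Node u (S = 51.75): continuation = 1/1.05·[0.7143·0.0000 + 0.2857·13.6000] = 3.7007; exercise value = 3.2500 ≤ continuation, so V_u = 3.7007
Node d (S = 36): continuation = 1/1.05·[0.7143·13.6000 + 0.2857·26.2000] = 16.3810; exercise value = 19.0000 > continuation, so V_d = 19.0000 (exercise)
Node 0 (S = 45): continuation = 1/1.05·[0.7143·3.7007 + 0.2857·19.0000] = 7.6875; exercise value = 10.0000 > continuation, so V_0 = 10.0000 (exercise)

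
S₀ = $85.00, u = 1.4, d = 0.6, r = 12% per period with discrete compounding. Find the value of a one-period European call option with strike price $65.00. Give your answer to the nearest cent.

Risk-neutral probability p = (1 + 0.12 − 0.6)/(1.4 − 0.6) = 0.5200/0.8000 = 0.6500
Terminal stock prices: S_u = 119, S_d = 51
Terminal payoffs (S − K): max(54, 0) = 54, max(-14, 0) = 0
Node 0 (S = 85): V_0 = 1/1.12·[0.6500·54.0000 + 0.3500·0.0000] = 31.3393

$31.34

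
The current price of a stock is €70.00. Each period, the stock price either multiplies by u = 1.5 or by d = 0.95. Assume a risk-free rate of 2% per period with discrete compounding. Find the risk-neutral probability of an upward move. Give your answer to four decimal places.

Risk-neutral probability p = (1 + 0.02 − 0.95)/(1.5 − 0.95) = 0.0700/0.5500 = 0.1273

p = 0.1273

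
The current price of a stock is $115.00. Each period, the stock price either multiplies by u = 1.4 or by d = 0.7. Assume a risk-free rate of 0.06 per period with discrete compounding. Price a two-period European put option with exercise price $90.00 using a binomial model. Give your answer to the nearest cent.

Risk-neutral probability p = (1 + 0.06 − 0.7)/(1.4 − 0.7) = 0.3600/0.7000 = 0.5143
Terminal stock prices: S_uu = 225.4, S_ud = 112.7, S_dd = 56.35
Terminal payoffs (K − S): max(-135.4, 0) = 0, max(-22.7, 0) = 0, max(33.65, 0) = 33.65
Node u (S = 161): V_u = 1/1.06·[0.5143·0.0000 + 0.4857·0.0000] = 0.0000
Node d (S = 80.5): V_d = 1/1.06·[0.5143·0.0000 + 0.4857·33.6500] = 15.4191
Node 0 (S = 115): V_0 = 1/1.06·[0.5143·0.0000 + 0.4857·15.4191] = 7.0654

$7.07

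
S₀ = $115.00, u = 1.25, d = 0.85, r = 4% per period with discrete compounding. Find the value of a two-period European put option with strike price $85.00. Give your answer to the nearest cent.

Risk-neutral probability p = (1 + 0.04 − 0.85)/(1.25 − 0.85) = 0.1900/0.4000 = 0.4750
Terminal stock prices: S_uu = 179.7, S_ud = 122.2, S_dd = 83.09
Terminal payoffs (K − S): max(-94.69, 0) = 0, max(-37.19, 0) = 0, max(1.913, 0) = 1.913
Node u (S = 143.8): V_u = 1/1.04·[0.4750·0.0000 + 0.5250·0.0000] = 0.0000
Node d (S = 97.75): V_d = 1/1.04·[0.4750·0.0000 + 0.5250·1.9125] = 0.9654
Node 0 (S = 115): V_0 = 1/1.04·[0.4750·0.0000 + 0.5250·0.9654] = 0.4874

$0.49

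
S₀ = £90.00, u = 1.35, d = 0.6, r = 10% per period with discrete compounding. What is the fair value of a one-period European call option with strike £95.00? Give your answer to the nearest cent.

£16.06

Risk-neutral probability p = (1 + 0.1 − 0.6)/(1.35 − 0.6) = 0.5000/0.7500 = 0.6667
Terminal stock prices: S_u = 121.5, S_d = 54
Terminal payoffs (S − K): max(26.5, 0) = 26.5, max(-41, 0) = 0
Node 0 (S = 90): V_0 = 1/1.1·[0.6667·26.5000 + 0.3333·0.0000] = 16.0606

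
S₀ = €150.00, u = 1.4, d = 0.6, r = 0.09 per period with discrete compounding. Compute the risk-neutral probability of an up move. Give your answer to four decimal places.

Risk-neutral probability p = (1 + 0.09 − 0.6)/(1.4 − 0.6) = 0.4900/0.8000 = 0.6125

p = 0.6125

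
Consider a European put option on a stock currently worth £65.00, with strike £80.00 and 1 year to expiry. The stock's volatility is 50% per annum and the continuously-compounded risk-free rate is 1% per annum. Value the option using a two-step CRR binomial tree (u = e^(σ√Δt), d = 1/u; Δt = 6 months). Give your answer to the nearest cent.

£23.23

CRR parameters: u = e^(σ√Δt) = e^(0.5·√0.5) = 1.4241, d = 1/u = 0.7022
Per-period rate: rΔt = 0.01·0.5 = 0.005, so R = e^0.005 = 1.0050
Risk-neutral probability p = (e^0.005 − 0.7022)/(1.4241 − 0.7022) = 0.3028/0.7219 = 0.4195
Terminal stock prices: S_uu = 131.8, S_ud = 65, S_dd = 32.05
Terminal payoffs (K − S): max(-51.83, 0) = 0, max(15, 0) = 15, max(47.95, 0) = 47.95
Node u (S = 92.57): V_u = e^(−0.005)·[0.4195·0.0000 + 0.5805·15.0000] = 8.6646
Node d (S = 45.64): V_d = e^(−0.005)·[0.4195·15.0000 + 0.5805·47.9505] = 33.9587
Node 0 (S = 65): V_0 = e^(−0.005)·[0.4195·8.6646 + 0.5805·33.9587] = 23.2323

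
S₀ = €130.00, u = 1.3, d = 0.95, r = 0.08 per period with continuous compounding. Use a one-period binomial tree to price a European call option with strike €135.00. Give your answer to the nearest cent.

€11.95

Risk-neutral probability p = (e^0.08 − 0.95)/(1.3 − 0.95) = 0.1333/0.3500 = 0.3808
Terminal stock prices: S_u = 169, S_d = 123.5
Terminal payoffs (S − K): max(34, 0) = 34, max(-11.5, 0) = 0
Node 0 (S = 130): V_0 = e^(−0.08)·[0.3808·34.0000 + 0.6192·0.0000] = 11.9524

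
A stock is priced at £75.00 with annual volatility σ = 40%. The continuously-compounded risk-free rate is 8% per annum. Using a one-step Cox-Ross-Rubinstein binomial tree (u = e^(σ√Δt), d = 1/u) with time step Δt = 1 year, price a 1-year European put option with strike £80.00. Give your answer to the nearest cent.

£13.65

CRR parameters: u = e^(σ√Δt) = e^(0.4·√1) = 1.4918, d = 1/u = 0.6703
Per-period rate: rΔt = 0.08·1 = 0.08, so R = e^0.08 = 1.0833
Risk-neutral probability p = (e^0.08 − 0.6703)/(1.4918 − 0.6703) = 0.4130/0.8215 = 0.5027
Terminal stock prices: S_u = 111.9, S_d = 50.27
Terminal payoffs (K − S): max(-31.89, 0) = 0, max(29.73, 0) = 29.73
Node 0 (S = 75): V_0 = e^(−0.08)·[0.5027·0.0000 + 0.4973·29.7260] = 13.6463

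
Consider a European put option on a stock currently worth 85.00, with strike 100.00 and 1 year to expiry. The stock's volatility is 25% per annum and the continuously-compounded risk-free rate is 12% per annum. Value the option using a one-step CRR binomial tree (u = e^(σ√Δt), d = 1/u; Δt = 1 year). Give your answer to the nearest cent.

9.29

CRR parameters: u = e^(σ√Δt) = e^(0.25·√1) = 1.2840, d = 1/u = 0.7788
Per-period rate: rΔt = 0.12·1 = 0.12, so R = e^0.12 = 1.1275
Risk-neutral probability p = (e^0.12 − 0.7788)/(1.2840 − 0.7788) = 0.3487/0.5052 = 0.6902
Terminal stock prices: S_u = 109.1, S_d = 66.2
Terminal payoffs (K − S): max(-9.142, 0) = 0, max(33.8, 0) = 33.8
Node 0 (S = 85): V_0 = e^(−0.12)·[0.6902·0.0000 + 0.3098·33.8019] = 9.2883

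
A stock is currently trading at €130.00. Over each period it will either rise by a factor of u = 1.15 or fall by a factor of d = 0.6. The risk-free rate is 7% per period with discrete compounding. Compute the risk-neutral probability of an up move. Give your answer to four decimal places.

p = 0.8545

Risk-neutral probability p = (1 + 0.07 − 0.6)/(1.15 − 0.6) = 0.4700/0.5500 = 0.8545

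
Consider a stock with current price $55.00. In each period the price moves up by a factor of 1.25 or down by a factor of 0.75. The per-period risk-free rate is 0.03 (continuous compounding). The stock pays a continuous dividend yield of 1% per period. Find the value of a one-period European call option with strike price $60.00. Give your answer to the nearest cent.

$4.59

Per-period risk-free factor R = e^0.03 = 1.0305; dividend-adjusted growth = e^(0.03−0.01) = 1.0202.
Risk-neutral probability p = (1.0202 − 0.75)/(1.25 − 0.75) = 0.2702/0.5000 = 0.5404
Terminal stock prices: S_u = 68.75, S_d = 41.25
Terminal payoffs (S − K): max(8.75, 0) = 8.75, max(-18.75, 0) = 0
Node 0 (S = 55): V_0 = e^(−0.03)·[0.5404·8.7500 + 0.4596·0.0000] = 4.5888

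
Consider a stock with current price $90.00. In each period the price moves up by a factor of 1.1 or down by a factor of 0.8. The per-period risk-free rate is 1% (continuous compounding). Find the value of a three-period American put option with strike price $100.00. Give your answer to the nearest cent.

$14.43

Risk-neutral probability p = (e^0.01 − 0.8)/(1.1 − 0.8) = 0.2101/0.3000 = 0.7002
Terminal stock prices: S_uuu = 119.8, S_uud = 87.12, S_udd = 63.36, S_ddd = 46.08
Terminal payoffs (K − S): max(-19.79, 0) = 0, max(12.88, 0) = 12.88, max(36.64, 0) = 36.64, max(53.92, 0) = 53.92
Node uu (S = 108.9): continuation = e^(−0.01)·[0.7002·0.0000 + 0.2998·12.8800] = 3.8234; exercise value = 0.0000 ≤ continuation, so V_uu = 3.8234
Node ud (S = 79.2): continuation = e^(−0.01)·[0.7002·12.8800 + 0.2998·36.6400] = 19.8050; exercise value = 20.8000 > continuation, so V_ud = 20.8000 (exercise)
Node dd (S = 57.6): continuation = e^(−0.01)·[0.7002·36.6400 + 0.2998·53.9200] = 41.4050; exercise value = 42.4000 > continuation, so V_dd = 42.4000 (exercise)
Node u (S = 99): continuation = e^(−0.01)·[0.7002·3.8234 + 0.2998·20.8000] = 8.8249; exercise value = 1.0000 ≤ continuation, so V_u = 8.8249
Node d (S = 72): continuation = e^(−0.01)·[0.7002·20.8000 + 0.2998·42.4000] = 27.0050; exercise value = 28.0000 > continuation, so V_d = 28.0000 (exercise)
Node 0 (S = 90): continuation = e^(−0.01)·[0.7002·8.8249 + 0.2998·28.0000] = 14.4292; exercise value = 10.0000 ≤ continuation, so V_0 = 14.4292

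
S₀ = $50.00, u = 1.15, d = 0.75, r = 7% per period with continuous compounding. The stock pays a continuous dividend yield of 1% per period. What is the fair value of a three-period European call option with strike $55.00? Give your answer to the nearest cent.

Per-period risk-free factor R = e^0.07 = 1.0725; dividend-adjusted growth = e^(0.07−0.01) = 1.0618.
Risk-neutral probability p = (1.0618 − 0.75)/(1.15 − 0.75) = 0.3118/0.4000 = 0.7796
Terminal stock prices: S_uuu = 76.04, S_uud = 49.59, S_udd = 32.34, S_ddd = 21.09
Terminal payoffs (S − K): max(21.04, 0) = 21.04, max(-5.406, 0) = 0, max(-22.66, 0) = 0, max(-33.91, 0) = 0
Node uu (S = 66.12): V_uu = e^(−0.07)·[0.7796·21.0437 + 0.2204·0.0000] = 15.2964
Node ud (S = 43.12): V_ud = e^(−0.07)·[0.7796·0.0000 + 0.2204·0.0000] = 0.0000
Node dd (S = 28.12): V_dd = e^(−0.07)·[0.7796·0.0000 + 0.2204·0.0000] = 0.0000
Node u (S = 57.5): V_u = e^(−0.07)·[0.7796·15.2964 + 0.2204·0.0000] = 11.1187
Node d (S = 37.5): V_d = e^(−0.07)·[0.7796·0.0000 + 0.2204·0.0000] = 0.0000
Node 0 (S = 50): V_0 = e^(−0.07)·[0.7796·11.1187 + 0.2204·0.0000] = 8.0821

$8.08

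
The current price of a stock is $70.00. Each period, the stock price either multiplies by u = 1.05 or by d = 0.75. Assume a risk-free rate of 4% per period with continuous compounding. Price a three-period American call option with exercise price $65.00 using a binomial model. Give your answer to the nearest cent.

$12.95

Risk-neutral probability p = (e^0.04 − 0.75)/(1.05 − 0.75) = 0.2908/0.3000 = 0.9694
Terminal stock prices: S_uuu = 81.03, S_uud = 57.88, S_udd = 41.34, S_ddd = 29.53
Terminal payoffs (S − K): max(16.03, 0) = 16.03, max(-7.119, 0) = 0, max(-23.66, 0) = 0, max(-35.47, 0) = 0
Node uu (S = 77.17): continuation = e^(−0.04)·[0.9694·16.0338 + 0.0306·0.0000] = 14.9332; exercise value = 12.1750 ≤ continuation, so V_uu = 14.9332
Node ud (S = 55.12): continuation = e^(−0.04)·[0.9694·0.0000 + 0.0306·0.0000] = 0.0000; exercise value = 0.0000 ≤ continuation, so V_ud = 0.0000
Node dd (S = 39.38): continuation = e^(−0.04)·[0.9694·0.0000 + 0.0306·0.0000] = 0.0000; exercise value = 0.0000 ≤ continuation, so V_dd = 0.0000
Node u (S = 73.5): continuation = e^(−0.04)·[0.9694·14.9332 + 0.0306·0.0000] = 13.9082; exercise value = 8.5000 ≤ continuation, so V_u = 13.9082
Node d (S = 52.5): continuation = e^(−0.04)·[0.9694·0.0000 + 0.0306·0.0000] = 0.0000; exercise value = 0.0000 ≤ continuation, so V_d = 0.0000
Node 0 (S = 70): continuation = e^(−0.04)·[0.9694·13.9082 + 0.0306·0.0000] = 12.9535; exercise value = 5.0000 ≤ continuation, so V_0 = 12.9535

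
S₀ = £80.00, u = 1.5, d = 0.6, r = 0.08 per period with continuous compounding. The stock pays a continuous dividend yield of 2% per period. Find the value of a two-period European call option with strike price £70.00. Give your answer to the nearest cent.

£25.53

Per-period risk-free factor R = e^0.08 = 1.0833; dividend-adjusted growth = e^(0.08−0.02) = 1.0618.
Risk-neutral probability p = (1.0618 − 0.6)/(1.5 − 0.6) = 0.4618/0.9000 = 0.5132
Terminal stock prices: S_uu = 180, S_ud = 72, S_dd = 28.8
Terminal payoffs (S − K): max(110, 0) = 110, max(2, 0) = 2, max(-41.2, 0) = 0
Node u (S = 120): V_u = e^(−0.08)·[0.5132·110.0000 + 0.4868·2.0000] = 53.0057
Node d (S = 48): V_d = e^(−0.08)·[0.5132·2.0000 + 0.4868·0.0000] = 0.9474
Node 0 (S = 80): V_0 = e^(−0.08)·[0.5132·53.0057 + 0.4868·0.9474] = 25.5345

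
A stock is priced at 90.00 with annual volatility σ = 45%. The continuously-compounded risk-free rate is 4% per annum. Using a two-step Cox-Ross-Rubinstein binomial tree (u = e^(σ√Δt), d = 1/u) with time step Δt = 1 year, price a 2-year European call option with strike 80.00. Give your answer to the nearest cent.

29.02

CRR parameters: u = e^(σ√Δt) = e^(0.45·√1) = 1.5683, d = 1/u = 0.6376
Per-period rate: rΔt = 0.04·1 = 0.04, so R = e^0.04 = 1.0408
Risk-neutral probability p = (e^0.04 − 0.6376)/(1.5683 − 0.6376) = 0.4032/0.9307 = 0.4332
Terminal stock prices: S_uu = 221.4, S_ud = 90, S_dd = 36.59
Terminal payoffs (S − K): max(141.4, 0) = 141.4, max(10, 0) = 10, max(-43.41, 0) = 0
Node u (S = 141.1): V_u = e^(−0.04)·[0.4332·141.3643 + 0.5668·10.0000] = 64.2849
Node d (S = 57.39): V_d = e^(−0.04)·[0.4332·10.0000 + 0.5668·0.0000] = 4.1622
Node 0 (S = 90): V_0 = e^(−0.04)·[0.4332·64.2849 + 0.5668·4.1622] = 29.0236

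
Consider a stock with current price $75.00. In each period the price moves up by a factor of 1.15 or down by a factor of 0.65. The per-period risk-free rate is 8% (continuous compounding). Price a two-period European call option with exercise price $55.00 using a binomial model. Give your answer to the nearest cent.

$28.49

Risk-neutral probability p = (e^0.08 − 0.65)/(1.15 − 0.65) = 0.4333/0.5000 = 0.8666
Terminal stock prices: S_uu = 99.19, S_ud = 56.06, S_dd = 31.69
Terminal payoffs (S − K): max(44.19, 0) = 44.19, max(1.062, 0) = 1.062, max(-23.31, 0) = 0
Node u (S = 86.25): V_u = e^(−0.08)·[0.8666·44.1875 + 0.1334·1.0625] = 35.4786
Node d (S = 48.75): V_d = e^(−0.08)·[0.8666·1.0625 + 0.1334·0.0000] = 0.8499
Node 0 (S = 75): V_0 = e^(−0.08)·[0.8666·35.4786 + 0.1334·0.8499] = 28.4857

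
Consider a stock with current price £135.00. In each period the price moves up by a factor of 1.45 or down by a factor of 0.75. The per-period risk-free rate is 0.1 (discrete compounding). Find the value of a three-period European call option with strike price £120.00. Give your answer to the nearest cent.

£53.55

Risk-neutral probability p = (1 + 0.1 − 0.75)/(1.45 − 0.75) = 0.3500/0.7000 = 0.5000
Terminal stock prices: S_uuu = 411.6, S_uud = 212.9, S_udd = 110.1, S_ddd = 56.95
Terminal payoffs (S − K): max(291.6, 0) = 291.6, max(92.88, 0) = 92.88, max(-9.891, 0) = 0, max(-63.05, 0) = 0
Node uu (S = 283.8): V_uu = 1/1.1·[0.5000·291.5644 + 0.5000·92.8781] = 174.7466
Node ud (S = 146.8): V_ud = 1/1.1·[0.5000·92.8781 + 0.5000·0.0000] = 42.2173
Node dd (S = 75.94): V_dd = 1/1.1·[0.5000·0.0000 + 0.5000·0.0000] = 0.0000
Node u (S = 195.8): V_u = 1/1.1·[0.5000·174.7466 + 0.5000·42.2173] = 98.6200
Node d (S = 101.2): V_d = 1/1.1·[0.5000·42.2173 + 0.5000·0.0000] = 19.1897
Node 0 (S = 135): V_0 = 1/1.1·[0.5000·98.6200 + 0.5000·19.1897] = 53.5498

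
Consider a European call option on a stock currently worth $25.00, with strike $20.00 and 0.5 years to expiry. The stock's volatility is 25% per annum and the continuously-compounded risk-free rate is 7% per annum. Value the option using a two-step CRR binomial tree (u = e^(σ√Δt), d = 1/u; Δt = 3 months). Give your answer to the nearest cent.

CRR parameters: u = e^(σ√Δt) = e^(0.25·√0.25) = 1.1331, d = 1/u = 0.8825
Per-period rate: rΔt = 0.07·0.25 = 0.0175, so R = e^0.0175 = 1.0177
Risk-neutral probability p = (e^0.0175 − 0.8825)/(1.1331 − 0.8825) = 0.1352/0.2507 = 0.5392
Terminal stock prices: S_uu = 32.1, S_ud = 25, S_dd = 19.47
Terminal payoffs (S − K): max(12.1, 0) = 12.1, max(5, 0) = 5, max(-0.53, 0) = 0
Node u (S = 28.33): V_u = e^(−0.0175)·[0.5392·12.1006 + 0.4608·5.0000] = 8.6757
Node d (S = 22.06): V_d = e^(−0.0175)·[0.5392·5.0000 + 0.4608·0.0000] = 2.6493
Node 0 (S = 25): V_0 = e^(−0.0175)·[0.5392·8.6757 + 0.4608·2.6493] = 5.7965

$5.80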